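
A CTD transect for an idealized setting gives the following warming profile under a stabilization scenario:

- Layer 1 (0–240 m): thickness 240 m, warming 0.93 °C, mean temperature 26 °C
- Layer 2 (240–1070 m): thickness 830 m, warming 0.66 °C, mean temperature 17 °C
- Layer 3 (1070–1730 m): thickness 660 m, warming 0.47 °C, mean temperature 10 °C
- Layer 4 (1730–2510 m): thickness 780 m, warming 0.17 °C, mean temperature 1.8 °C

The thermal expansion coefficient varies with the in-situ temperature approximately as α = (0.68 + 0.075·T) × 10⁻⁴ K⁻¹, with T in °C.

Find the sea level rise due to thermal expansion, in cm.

Δh = 22.1 cm

Layer 1: α = (0.68 + 0.075×26)×10⁻⁴ = 2.63×10⁻⁴ K⁻¹
Layer 2: α = (0.68 + 0.075×17)×10⁻⁴ = 1.955×10⁻⁴ K⁻¹
Layer 3: α = (0.68 + 0.075×10)×10⁻⁴ = 1.43×10⁻⁴ K⁻¹
Layer 4: α = (0.68 + 0.075×1.8)×10⁻⁴ = 0.815×10⁻⁴ K⁻¹
240 × 0.93 × 2.63×10⁻⁴ = 0.0587016 m
240–1070 m: 830 × 0.66 × 1.955×10⁻⁴ = 0.1070949 m
1070–1730 m: 0.47 × 1.43×10⁻⁴ × 660 = 0.0443586 m
Layer 4: 0.815×10⁻⁴ × 780 × 0.17 = 0.0108069 m
Δh = 0.0587016 + 0.1070949 + 0.0443586 + 0.0108069 = 0.220962 m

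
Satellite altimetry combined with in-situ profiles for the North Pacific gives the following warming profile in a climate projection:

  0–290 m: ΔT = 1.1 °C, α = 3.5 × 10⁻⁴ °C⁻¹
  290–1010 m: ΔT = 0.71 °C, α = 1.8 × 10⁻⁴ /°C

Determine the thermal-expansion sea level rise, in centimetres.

0–290 m: 290 × 3.5×10⁻⁴ × 1.1 = 0.11165 m
1.8×10⁻⁴ × 720 × 0.71 = 0.092016 m
Δh = 0.11165 + 0.092016 = 0.203666 m

20.4 cm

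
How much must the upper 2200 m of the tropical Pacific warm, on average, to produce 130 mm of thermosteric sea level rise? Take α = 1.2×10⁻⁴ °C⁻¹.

about 0.49 K

ΔT = Δh/(αH) = 0.13 / (1.2×10⁻⁴ × 2200) ≈ 0.4924 K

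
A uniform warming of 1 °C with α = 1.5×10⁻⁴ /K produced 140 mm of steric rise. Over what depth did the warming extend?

933 m

H = Δh/(αΔT) = 0.14 / (1.5×10⁻⁴ × 1) ≈ 933.3 m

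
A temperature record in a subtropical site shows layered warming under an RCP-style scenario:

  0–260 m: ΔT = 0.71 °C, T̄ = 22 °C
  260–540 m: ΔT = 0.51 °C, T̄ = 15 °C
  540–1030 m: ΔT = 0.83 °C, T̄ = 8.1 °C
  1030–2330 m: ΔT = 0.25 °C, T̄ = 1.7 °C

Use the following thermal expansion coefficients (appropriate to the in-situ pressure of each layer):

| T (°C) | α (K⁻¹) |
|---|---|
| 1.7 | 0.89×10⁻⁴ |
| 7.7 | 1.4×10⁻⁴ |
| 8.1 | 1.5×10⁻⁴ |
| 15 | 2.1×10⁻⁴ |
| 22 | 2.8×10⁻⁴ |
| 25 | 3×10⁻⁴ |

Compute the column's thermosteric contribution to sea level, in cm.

about 17 cm

Layer 1 at 22 °C → α = 2.8×10⁻⁴ K⁻¹
Layer 2 at 15 °C → α = 2.1×10⁻⁴ K⁻¹
Layer 3 at 8.1 °C → α = 1.5×10⁻⁴ K⁻¹
Layer 4 at 1.7 °C → α = 0.89×10⁻⁴ K⁻¹
0.71 × 2.8×10⁻⁴ × 260 = 0.051688 m
260–540 m: 0.51 × 2.1×10⁻⁴ × 280 = 0.029988 m
490 × 0.83 × 1.5×10⁻⁴ = 0.061005 m
0.25 × 1300 × 0.89×10⁻⁴ = 0.028925 m
Δh = 0.051688 + 0.029988 + 0.061005 + 0.028925 = 0.171606 m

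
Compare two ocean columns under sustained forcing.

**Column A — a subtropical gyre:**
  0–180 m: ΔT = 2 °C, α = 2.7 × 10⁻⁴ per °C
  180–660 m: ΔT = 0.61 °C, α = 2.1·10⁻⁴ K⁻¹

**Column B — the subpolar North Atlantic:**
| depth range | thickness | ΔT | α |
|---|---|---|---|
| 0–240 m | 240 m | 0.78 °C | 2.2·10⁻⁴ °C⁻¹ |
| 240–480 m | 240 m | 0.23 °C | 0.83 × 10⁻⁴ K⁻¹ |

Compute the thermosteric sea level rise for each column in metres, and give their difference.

A: 0.16 m; B: 0.046 m; difference 0.11 m

A 0–180 m: 2 × 180 × 2.7×10⁻⁴ = 0.09720 m
A Layer 2: 0.61 × 480 × 2.1×10⁻⁴ = 0.061488 m
A total: 0.158688 m
B Layer 1: 2.2×10⁻⁴ × 240 × 0.78 = 0.041184 m
B 240 × 0.23 × 0.83×10⁻⁴ = 0.0045816 m
B total: 0.0457656 m
Difference: 0.158688 − 0.0457656 = 0.1129224 m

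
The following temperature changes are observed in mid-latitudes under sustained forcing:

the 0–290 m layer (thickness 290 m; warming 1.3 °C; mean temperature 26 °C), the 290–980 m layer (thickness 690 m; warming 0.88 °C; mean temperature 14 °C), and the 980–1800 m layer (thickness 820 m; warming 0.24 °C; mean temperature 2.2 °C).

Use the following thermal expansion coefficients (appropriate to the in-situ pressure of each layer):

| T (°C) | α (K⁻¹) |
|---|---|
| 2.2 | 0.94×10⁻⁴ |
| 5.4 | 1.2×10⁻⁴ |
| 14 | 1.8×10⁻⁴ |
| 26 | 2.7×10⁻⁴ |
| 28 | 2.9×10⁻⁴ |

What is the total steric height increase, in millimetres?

Layer 1 at 26 °C → α = 2.7×10⁻⁴ K⁻¹
Layer 2 at 14 °C → α = 1.8×10⁻⁴ K⁻¹
Layer 3 at 2.2 °C → α = 0.94×10⁻⁴ K⁻¹
0–290 m: 1.3 × 290 × 2.7×10⁻⁴ = 0.10179 m
0.88 × 690 × 1.8×10⁻⁴ = 0.109296 m
0.94×10⁻⁴ × 820 × 0.24 = 0.0184992 m
Δh = 0.10179 + 0.109296 + 0.0184992 = 0.2295852 m

230 mm of thermosteric rise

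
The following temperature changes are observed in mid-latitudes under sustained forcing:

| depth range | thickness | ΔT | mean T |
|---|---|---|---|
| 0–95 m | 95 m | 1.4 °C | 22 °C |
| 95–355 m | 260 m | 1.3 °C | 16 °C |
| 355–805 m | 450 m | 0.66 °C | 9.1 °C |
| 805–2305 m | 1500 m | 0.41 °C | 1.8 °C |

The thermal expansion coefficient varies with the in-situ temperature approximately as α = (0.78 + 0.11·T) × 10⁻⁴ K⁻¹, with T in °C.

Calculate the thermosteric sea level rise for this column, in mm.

Layer 1: α = (0.78 + 0.11×22)×10⁻⁴ = 3.2×10⁻⁴ K⁻¹
Layer 2: α = (0.78 + 0.11×16)×10⁻⁴ = 2.54×10⁻⁴ K⁻¹
Layer 3: α = (0.78 + 0.11×9.1)×10⁻⁴ = 1.781×10⁻⁴ K⁻¹
Layer 4: α = (0.78 + 0.11×1.8)×10⁻⁴ = 0.978×10⁻⁴ K⁻¹
95 × 1.4 × 3.2×10⁻⁴ = 0.04256 m
95–355 m: 260 × 1.3 × 2.54×10⁻⁴ = 0.085852 m
Layer 3: 0.66 × 450 × 1.781×10⁻⁴ = 0.0528957 m
1500 × 0.41 × 0.978×10⁻⁴ = 0.060147 m
Δh = 0.04256 + 0.085852 + 0.0528957 + 0.060147 = 0.2414547 m

Δh ≈ 241 mm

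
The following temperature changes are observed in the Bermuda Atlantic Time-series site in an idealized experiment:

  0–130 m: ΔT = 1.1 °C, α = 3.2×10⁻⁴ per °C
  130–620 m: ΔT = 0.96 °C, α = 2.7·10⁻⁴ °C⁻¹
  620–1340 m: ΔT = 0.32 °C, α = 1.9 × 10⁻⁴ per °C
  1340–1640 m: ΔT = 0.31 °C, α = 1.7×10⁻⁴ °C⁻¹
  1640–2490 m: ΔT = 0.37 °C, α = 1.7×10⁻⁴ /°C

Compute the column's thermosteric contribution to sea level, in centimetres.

Layer 1: 3.2×10⁻⁴ × 1.1 × 130 = 0.04576 m
130–620 m: 490 × 2.7×10⁻⁴ × 0.96 = 0.127008 m
0.32 × 720 × 1.9×10⁻⁴ = 0.043776 m
1340–1640 m: 1.7×10⁻⁴ × 300 × 0.31 = 0.01581 m
Layer 5: 850 × 1.7×10⁻⁴ × 0.37 = 0.053465 m
Δh = 0.04576 + 0.127008 + 0.043776 + 0.01581 + 0.053465 = 0.285819 m

about 29 cm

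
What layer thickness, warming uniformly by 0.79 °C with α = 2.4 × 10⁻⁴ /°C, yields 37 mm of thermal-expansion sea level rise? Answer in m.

195 m

H = Δh/(αΔT) = 0.037 / (2.4×10⁻⁴ × 0.79) ≈ 195.1 m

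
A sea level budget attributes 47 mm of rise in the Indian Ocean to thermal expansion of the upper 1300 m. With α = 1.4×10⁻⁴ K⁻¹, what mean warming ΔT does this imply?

ΔT = Δh/(αH) = 0.047 / (1.4×10⁻⁴ × 1300) ≈ 0.2582 °C

0.258 °C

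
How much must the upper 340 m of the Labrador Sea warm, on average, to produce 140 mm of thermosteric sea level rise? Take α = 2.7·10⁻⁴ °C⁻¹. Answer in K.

ΔT = Δh/(αH) = 0.14 / (2.7×10⁻⁴ × 340) ≈ 1.525 K

1.53 K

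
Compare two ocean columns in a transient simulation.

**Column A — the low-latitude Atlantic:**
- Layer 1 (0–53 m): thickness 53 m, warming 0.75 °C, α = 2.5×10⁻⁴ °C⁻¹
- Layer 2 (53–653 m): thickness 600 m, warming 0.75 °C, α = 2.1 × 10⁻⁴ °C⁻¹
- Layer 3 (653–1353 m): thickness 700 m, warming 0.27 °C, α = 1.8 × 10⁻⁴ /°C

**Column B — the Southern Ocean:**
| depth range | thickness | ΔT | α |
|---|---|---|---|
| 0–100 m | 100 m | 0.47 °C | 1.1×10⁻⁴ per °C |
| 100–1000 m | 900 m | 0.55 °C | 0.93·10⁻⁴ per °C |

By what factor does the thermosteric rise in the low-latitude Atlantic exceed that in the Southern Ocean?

A Layer 1: 2.5×10⁻⁴ × 0.75 × 53 = 0.0099375 m
A 53–653 m: 600 × 2.1×10⁻⁴ × 0.75 = 0.09450 m
A 653–1353 m: 1.8×10⁻⁴ × 700 × 0.27 = 0.03402 m
A total: 0.1384575 m
B 100 × 0.47 × 1.1×10⁻⁴ = 0.00517 m
B 0.93×10⁻⁴ × 0.55 × 900 = 0.046035 m
B total: 0.051205 m
Ratio: 0.1384575 / 0.051205 ≈ 2.704

≈ 2.7×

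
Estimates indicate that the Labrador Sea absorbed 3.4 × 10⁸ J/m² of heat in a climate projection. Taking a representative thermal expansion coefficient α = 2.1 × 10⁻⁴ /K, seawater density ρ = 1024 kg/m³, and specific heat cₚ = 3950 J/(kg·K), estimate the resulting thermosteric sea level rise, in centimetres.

Δh = αQ/(ρcₚ) = 2.1×10⁻⁴ × 3.4×10⁸ / (1024 × 3950) ≈ 0.017652 m

Δh = 1.8 cm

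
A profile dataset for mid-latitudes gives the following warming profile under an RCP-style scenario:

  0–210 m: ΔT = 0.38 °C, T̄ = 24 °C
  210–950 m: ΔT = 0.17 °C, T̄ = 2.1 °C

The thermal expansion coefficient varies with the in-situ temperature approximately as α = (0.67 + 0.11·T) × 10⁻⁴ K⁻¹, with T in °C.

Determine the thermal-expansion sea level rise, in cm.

Layer 1: α = (0.67 + 0.11×24)×10⁻⁴ = 3.31×10⁻⁴ K⁻¹
Layer 2: α = (0.67 + 0.11×2.1)×10⁻⁴ = 0.901×10⁻⁴ K⁻¹
0–210 m: 3.31×10⁻⁴ × 0.38 × 210 = 0.0264138 m
Layer 2: 0.901×10⁻⁴ × 0.17 × 740 = 0.01133458 m
Δh = 0.0264138 + 0.01133458 = 0.03774838 m ≈ 3.8 cm

Δh ≈ 3.8 cm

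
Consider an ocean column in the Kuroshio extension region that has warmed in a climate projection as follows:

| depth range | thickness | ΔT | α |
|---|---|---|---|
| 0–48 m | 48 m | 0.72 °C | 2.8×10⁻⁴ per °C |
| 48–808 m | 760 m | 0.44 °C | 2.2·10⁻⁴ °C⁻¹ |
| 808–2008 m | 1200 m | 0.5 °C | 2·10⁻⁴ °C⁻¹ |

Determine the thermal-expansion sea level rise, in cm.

20.3 cm

0–48 m: 48 × 0.72 × 2.8×10⁻⁴ = 0.0096768 m
0.44 × 2.2×10⁻⁴ × 760 = 0.073568 m
2×10⁻⁴ × 1200 × 0.5 = 0.12000 m
Δh = 0.0096768 + 0.073568 + 0.12000 = 0.2032448 m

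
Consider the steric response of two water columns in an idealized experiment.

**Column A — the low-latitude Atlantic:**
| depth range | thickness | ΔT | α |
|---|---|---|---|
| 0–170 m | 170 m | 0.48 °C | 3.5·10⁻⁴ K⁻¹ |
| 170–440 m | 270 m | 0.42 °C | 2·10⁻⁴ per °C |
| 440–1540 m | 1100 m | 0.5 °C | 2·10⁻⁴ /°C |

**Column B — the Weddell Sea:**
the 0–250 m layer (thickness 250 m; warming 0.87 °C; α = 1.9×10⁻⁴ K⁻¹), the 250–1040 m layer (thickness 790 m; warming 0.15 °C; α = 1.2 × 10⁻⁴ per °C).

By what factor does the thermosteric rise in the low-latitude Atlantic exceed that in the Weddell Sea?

A Layer 1: 0.48 × 3.5×10⁻⁴ × 170 = 0.02856 m
A Layer 2: 0.42 × 270 × 2×10⁻⁴ = 0.02268 m
A 1100 × 0.5 × 2×10⁻⁴ = 0.11000 m
A total: 0.16124 m
B Layer 1: 1.9×10⁻⁴ × 0.87 × 250 = 0.041325 m
B Layer 2: 0.15 × 790 × 1.2×10⁻⁴ = 0.01422 m
B total: 0.055545 m
Ratio: 0.16124 / 0.055545 ≈ 2.903

2.9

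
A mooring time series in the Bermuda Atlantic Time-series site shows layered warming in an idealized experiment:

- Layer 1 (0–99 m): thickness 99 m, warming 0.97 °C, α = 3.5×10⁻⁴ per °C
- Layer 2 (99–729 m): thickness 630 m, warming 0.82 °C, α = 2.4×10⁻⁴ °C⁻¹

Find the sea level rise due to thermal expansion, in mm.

Δh ≈ 158 mm

0–99 m: 3.5×10⁻⁴ × 0.97 × 99 = 0.0336105 m
0.82 × 2.4×10⁻⁴ × 630 = 0.123984 m
Δh = 0.0336105 + 0.123984 = 0.1575945 m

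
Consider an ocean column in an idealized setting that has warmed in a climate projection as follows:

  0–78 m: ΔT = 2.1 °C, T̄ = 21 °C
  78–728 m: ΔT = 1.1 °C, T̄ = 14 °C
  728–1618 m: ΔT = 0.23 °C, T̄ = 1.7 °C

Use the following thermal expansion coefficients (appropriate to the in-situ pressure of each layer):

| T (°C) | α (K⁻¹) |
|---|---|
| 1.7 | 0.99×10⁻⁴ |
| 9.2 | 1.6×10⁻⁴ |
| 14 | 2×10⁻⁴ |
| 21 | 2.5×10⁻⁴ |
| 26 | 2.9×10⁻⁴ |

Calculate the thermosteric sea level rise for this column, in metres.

0.204 m

Layer 1 at 21 °C → α = 2.5×10⁻⁴ K⁻¹
Layer 2 at 14 °C → α = 2×10⁻⁴ K⁻¹
Layer 3 at 1.7 °C → α = 0.99×10⁻⁴ K⁻¹
Layer 1: 2.5×10⁻⁴ × 78 × 2.1 = 0.04095 m
1.1 × 650 × 2×10⁻⁴ = 0.14300 m
890 × 0.23 × 0.99×10⁻⁴ = 0.0202653 m
Δh = 0.04095 + 0.14300 + 0.0202653 = 0.2042153 m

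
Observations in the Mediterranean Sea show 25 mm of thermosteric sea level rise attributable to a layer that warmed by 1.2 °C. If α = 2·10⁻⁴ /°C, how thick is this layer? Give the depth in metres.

104 m

H = Δh/(αΔT) = 0.025 / (2×10⁻⁴ × 1.2) ≈ 104.2 m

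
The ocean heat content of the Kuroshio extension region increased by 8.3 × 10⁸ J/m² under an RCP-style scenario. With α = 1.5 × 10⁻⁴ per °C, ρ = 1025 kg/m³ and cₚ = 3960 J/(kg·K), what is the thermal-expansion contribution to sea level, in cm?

3.07 cm of thermosteric rise

Δh = αQ/(ρcₚ) = 1.5×10⁻⁴ × 8.3×10⁸ / (1025 × 3960) ≈ 0.030673 m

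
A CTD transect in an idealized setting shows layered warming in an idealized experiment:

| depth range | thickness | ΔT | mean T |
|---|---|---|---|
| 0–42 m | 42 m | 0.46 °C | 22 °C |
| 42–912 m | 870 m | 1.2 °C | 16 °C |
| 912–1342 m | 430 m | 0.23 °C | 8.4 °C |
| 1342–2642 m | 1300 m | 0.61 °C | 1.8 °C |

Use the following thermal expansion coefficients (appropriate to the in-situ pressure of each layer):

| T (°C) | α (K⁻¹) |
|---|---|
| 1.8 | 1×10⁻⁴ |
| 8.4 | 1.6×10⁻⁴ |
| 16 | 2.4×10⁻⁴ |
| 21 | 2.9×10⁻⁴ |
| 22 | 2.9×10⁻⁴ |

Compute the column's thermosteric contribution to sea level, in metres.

Layer 1 at 22 °C → α = 2.9×10⁻⁴ K⁻¹
Layer 2 at 16 °C → α = 2.4×10⁻⁴ K⁻¹
Layer 3 at 8.4 °C → α = 1.6×10⁻⁴ K⁻¹
Layer 4 at 1.8 °C → α = 1×10⁻⁴ K⁻¹
42 × 2.9×10⁻⁴ × 0.46 = 0.0056028 m
Layer 2: 1.2 × 870 × 2.4×10⁻⁴ = 0.25056 m
430 × 1.6×10⁻⁴ × 0.23 = 0.015824 m
Layer 4: 0.61 × 1×10⁻⁴ × 1300 = 0.07930 m
Δh = 0.0056028 + 0.25056 + 0.015824 + 0.07930 = 0.3512868 m

Δh ≈ 0.351 m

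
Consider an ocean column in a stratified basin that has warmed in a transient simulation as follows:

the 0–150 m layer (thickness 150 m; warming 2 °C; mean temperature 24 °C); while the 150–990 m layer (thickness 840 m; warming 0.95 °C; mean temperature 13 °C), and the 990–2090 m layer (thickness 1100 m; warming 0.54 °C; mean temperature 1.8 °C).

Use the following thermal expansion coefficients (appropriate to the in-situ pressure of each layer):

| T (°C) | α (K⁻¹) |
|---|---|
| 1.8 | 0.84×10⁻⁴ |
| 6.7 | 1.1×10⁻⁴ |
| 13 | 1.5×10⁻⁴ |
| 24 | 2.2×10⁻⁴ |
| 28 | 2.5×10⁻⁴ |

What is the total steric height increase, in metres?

Layer 1 at 24 °C → α = 2.2×10⁻⁴ K⁻¹
Layer 2 at 13 °C → α = 1.5×10⁻⁴ K⁻¹
Layer 3 at 1.8 °C → α = 0.84×10⁻⁴ K⁻¹
0–150 m: 150 × 2.2×10⁻⁴ × 2 = 0.06600 m
150–990 m: 840 × 0.95 × 1.5×10⁻⁴ = 0.11970 m
Layer 3: 1100 × 0.84×10⁻⁴ × 0.54 = 0.049896 m
Δh = 0.06600 + 0.11970 + 0.049896 = 0.235596 m

about 0.236 m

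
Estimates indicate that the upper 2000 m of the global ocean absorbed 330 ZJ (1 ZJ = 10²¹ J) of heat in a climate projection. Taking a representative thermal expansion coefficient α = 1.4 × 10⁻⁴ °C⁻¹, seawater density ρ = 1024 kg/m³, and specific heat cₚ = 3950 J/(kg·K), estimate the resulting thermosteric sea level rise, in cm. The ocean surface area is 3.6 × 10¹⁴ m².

Per unit area: Q = 330×10²¹ / (3.6×10¹⁴) ≈ 9.167×10⁸ J/m²
Δh = αQ/(ρcₚ) = 1.4×10⁻⁴ × 9.167×10⁸ / (1024 × 3950) ≈ 0.031729 m

3.17 cm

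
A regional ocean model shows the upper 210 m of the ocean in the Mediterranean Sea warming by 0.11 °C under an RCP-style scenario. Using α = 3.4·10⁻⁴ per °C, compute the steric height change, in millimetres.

Δh ≈ 7.85 mm

Δh = αΔT·H = 3.4×10⁻⁴ × 0.11 × 210 = 0.007854 m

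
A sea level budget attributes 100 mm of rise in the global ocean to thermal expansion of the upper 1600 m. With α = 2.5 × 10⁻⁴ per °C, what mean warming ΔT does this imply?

ΔT ≈ 0.250 K

ΔT = Δh/(αH) = 0.1 / (2.5×10⁻⁴ × 1600) = 0.2500 K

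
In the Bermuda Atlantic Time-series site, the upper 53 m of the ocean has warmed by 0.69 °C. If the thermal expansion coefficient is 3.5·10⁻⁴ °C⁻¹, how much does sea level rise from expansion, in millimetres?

12.8 mm

Δh = αΔT·H = 3.5×10⁻⁴ × 0.69 × 53 = 0.0127995 m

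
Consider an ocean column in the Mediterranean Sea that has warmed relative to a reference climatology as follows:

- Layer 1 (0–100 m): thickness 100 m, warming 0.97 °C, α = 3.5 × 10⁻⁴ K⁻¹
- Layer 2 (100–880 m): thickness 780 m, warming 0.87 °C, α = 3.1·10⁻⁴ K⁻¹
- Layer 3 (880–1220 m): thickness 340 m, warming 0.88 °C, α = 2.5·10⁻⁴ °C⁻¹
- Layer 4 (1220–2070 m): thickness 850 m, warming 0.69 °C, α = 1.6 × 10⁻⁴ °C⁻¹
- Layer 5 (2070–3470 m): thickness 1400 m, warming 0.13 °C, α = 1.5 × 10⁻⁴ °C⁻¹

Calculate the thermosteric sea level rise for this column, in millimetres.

Layer 1: 100 × 3.5×10⁻⁴ × 0.97 = 0.03395 m
780 × 0.87 × 3.1×10⁻⁴ = 0.210366 m
880–1220 m: 0.88 × 340 × 2.5×10⁻⁴ = 0.07480 m
1220–2070 m: 1.6×10⁻⁴ × 0.69 × 850 = 0.09384 m
2070–3470 m: 1.5×10⁻⁴ × 1400 × 0.13 = 0.02730 m
Δh = 0.03395 + 0.210366 + 0.07480 + 0.09384 + 0.02730 = 0.440256 m

440 mm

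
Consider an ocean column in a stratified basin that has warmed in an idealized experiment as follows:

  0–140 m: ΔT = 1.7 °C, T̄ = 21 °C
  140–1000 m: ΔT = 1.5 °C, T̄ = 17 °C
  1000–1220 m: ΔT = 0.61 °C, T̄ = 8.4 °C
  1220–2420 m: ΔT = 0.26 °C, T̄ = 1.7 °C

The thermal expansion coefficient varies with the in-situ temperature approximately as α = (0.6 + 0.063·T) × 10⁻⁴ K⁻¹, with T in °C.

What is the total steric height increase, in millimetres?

about 299 mm

Layer 1: α = (0.6 + 0.063×21)×10⁻⁴ = 1.923×10⁻⁴ K⁻¹
Layer 2: α = (0.6 + 0.063×17)×10⁻⁴ = 1.671×10⁻⁴ K⁻¹
Layer 3: α = (0.6 + 0.063×8.4)×10⁻⁴ = 1.1292×10⁻⁴ K⁻¹
Layer 4: α = (0.6 + 0.063×1.7)×10⁻⁴ = 0.7071×10⁻⁴ K⁻¹
0–140 m: 1.923×10⁻⁴ × 140 × 1.7 = 0.0457674 m
Layer 2: 1.5 × 860 × 1.671×10⁻⁴ = 0.215559 m
1000–1220 m: 1.1292×10⁻⁴ × 220 × 0.61 = 0.015153864 m
Layer 4: 0.7071×10⁻⁴ × 1200 × 0.26 = 0.02206152 m
Δh = 0.0457674 + 0.215559 + 0.015153864 + 0.02206152 = 0.298541784 m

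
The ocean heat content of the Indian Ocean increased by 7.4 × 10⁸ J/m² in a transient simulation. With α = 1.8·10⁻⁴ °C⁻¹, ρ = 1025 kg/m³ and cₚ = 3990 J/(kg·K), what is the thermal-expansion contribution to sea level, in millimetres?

Δh ≈ 32.6 mm

Δh = αQ/(ρcₚ) = 1.8×10⁻⁴ × 7.4×10⁸ / (1025 × 3990) ≈ 0.032569 m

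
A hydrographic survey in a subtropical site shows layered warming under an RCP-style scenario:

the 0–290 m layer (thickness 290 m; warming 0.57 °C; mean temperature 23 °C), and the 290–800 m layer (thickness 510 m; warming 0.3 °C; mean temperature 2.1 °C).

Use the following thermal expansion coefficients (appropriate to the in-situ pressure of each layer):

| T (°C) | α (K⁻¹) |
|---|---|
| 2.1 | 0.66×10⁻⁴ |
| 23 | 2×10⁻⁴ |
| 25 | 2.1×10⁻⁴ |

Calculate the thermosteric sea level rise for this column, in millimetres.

Layer 1 at 23 °C → α = 2×10⁻⁴ K⁻¹
Layer 2 at 2.1 °C → α = 0.66×10⁻⁴ K⁻¹
0.57 × 2×10⁻⁴ × 290 = 0.03306 m
290–800 m: 0.3 × 510 × 0.66×10⁻⁴ = 0.010098 m
Δh = 0.03306 + 0.010098 = 0.043158 m

43.2 mm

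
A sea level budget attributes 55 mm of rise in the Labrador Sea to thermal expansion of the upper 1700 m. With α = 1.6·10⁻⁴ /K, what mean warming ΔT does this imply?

ΔT ≈ 0.202 K

ΔT = Δh/(αH) = 0.055 / (1.6×10⁻⁴ × 1700) ≈ 0.2022 K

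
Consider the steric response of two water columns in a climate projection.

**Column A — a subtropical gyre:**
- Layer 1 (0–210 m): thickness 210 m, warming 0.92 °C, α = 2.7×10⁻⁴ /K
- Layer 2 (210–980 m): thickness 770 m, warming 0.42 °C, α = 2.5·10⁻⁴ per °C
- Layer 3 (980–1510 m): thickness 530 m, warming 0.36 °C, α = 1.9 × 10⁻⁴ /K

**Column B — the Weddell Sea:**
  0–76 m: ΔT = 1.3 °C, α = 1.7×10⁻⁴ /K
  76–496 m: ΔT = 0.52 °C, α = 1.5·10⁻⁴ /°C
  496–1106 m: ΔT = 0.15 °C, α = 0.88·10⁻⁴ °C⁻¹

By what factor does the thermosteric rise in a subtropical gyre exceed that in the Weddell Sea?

A 210 × 2.7×10⁻⁴ × 0.92 = 0.052164 m
A 2.5×10⁻⁴ × 0.42 × 770 = 0.08085 m
A Layer 3: 0.36 × 1.9×10⁻⁴ × 530 = 0.036252 m
A total: 0.169266 m
B 0–76 m: 1.7×10⁻⁴ × 1.3 × 76 = 0.016796 m
B 76–496 m: 420 × 1.5×10⁻⁴ × 0.52 = 0.03276 m
B Layer 3: 610 × 0.88×10⁻⁴ × 0.15 = 0.008052 m
B total: 0.057608 m
Ratio: 0.169266 / 0.057608 ≈ 2.938

2.94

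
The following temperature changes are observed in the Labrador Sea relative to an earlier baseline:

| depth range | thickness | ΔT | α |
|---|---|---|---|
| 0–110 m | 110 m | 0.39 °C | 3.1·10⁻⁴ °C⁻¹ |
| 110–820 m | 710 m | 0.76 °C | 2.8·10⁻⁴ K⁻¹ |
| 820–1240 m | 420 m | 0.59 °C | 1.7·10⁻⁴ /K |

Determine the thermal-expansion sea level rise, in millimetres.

210 mm

0–110 m: 0.39 × 110 × 3.1×10⁻⁴ = 0.013299 m
110–820 m: 2.8×10⁻⁴ × 710 × 0.76 = 0.151088 m
820–1240 m: 0.59 × 1.7×10⁻⁴ × 420 = 0.042126 m
Δh = 0.013299 + 0.151088 + 0.042126 = 0.206513 m ≈ 210 mm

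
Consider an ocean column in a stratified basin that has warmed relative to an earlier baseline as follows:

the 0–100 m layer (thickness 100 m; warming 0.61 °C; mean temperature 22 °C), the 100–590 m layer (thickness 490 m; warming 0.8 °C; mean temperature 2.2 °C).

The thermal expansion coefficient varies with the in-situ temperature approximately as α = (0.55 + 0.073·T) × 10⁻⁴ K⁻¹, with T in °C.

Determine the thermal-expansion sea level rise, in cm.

Layer 1: α = (0.55 + 0.073×22)×10⁻⁴ = 2.156×10⁻⁴ K⁻¹
Layer 2: α = (0.55 + 0.073×2.2)×10⁻⁴ = 0.7106×10⁻⁴ K⁻¹
Layer 1: 100 × 0.61 × 2.156×10⁻⁴ = 0.0131516 m
0.7106×10⁻⁴ × 0.8 × 490 = 0.02785552 m
Δh = 0.0131516 + 0.02785552 = 0.04100712 m ≈ 4.1 cm

4.1 cm of thermosteric rise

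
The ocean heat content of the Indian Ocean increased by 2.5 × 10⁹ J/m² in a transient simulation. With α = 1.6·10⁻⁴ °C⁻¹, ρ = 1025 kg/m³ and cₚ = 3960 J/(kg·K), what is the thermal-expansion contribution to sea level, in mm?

Δh = αQ/(ρcₚ) = 1.6×10⁻⁴ × 2.5×10⁹ / (1025 × 3960) ≈ 0.098546 m

99 mm of thermosteric rise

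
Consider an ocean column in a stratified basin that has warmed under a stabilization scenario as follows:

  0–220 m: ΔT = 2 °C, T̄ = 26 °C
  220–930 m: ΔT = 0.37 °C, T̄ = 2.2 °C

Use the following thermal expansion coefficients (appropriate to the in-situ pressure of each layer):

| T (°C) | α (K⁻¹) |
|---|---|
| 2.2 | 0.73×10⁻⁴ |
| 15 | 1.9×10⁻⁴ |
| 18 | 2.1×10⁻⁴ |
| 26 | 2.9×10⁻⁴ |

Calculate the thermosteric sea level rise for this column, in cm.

Δh ≈ 14.7 cm

Layer 1 at 26 °C → α = 2.9×10⁻⁴ K⁻¹
Layer 2 at 2.2 °C → α = 0.73×10⁻⁴ K⁻¹
Layer 1: 220 × 2.9×10⁻⁴ × 2 = 0.12760 m
220–930 m: 710 × 0.37 × 0.73×10⁻⁴ = 0.0191771 m
Δh = 0.12760 + 0.0191771 = 0.1467771 m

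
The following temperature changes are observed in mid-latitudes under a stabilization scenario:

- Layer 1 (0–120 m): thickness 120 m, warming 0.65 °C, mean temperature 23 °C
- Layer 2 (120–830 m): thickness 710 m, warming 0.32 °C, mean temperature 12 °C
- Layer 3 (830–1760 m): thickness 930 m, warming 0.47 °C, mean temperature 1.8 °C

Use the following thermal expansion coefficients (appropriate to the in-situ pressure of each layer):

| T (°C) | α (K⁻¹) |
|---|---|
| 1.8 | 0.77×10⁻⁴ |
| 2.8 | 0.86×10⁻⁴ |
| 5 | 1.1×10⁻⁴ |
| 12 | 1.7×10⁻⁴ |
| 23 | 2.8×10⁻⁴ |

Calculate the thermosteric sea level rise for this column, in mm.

Δh ≈ 94.1 mm

Layer 1 at 23 °C → α = 2.8×10⁻⁴ K⁻¹
Layer 2 at 12 °C → α = 1.7×10⁻⁴ K⁻¹
Layer 3 at 1.8 °C → α = 0.77×10⁻⁴ K⁻¹
Layer 1: 0.65 × 2.8×10⁻⁴ × 120 = 0.02184 m
Layer 2: 0.32 × 710 × 1.7×10⁻⁴ = 0.038624 m
Layer 3: 0.77×10⁻⁴ × 0.47 × 930 = 0.0336567 m
Δh = 0.02184 + 0.038624 + 0.0336567 = 0.0941207 m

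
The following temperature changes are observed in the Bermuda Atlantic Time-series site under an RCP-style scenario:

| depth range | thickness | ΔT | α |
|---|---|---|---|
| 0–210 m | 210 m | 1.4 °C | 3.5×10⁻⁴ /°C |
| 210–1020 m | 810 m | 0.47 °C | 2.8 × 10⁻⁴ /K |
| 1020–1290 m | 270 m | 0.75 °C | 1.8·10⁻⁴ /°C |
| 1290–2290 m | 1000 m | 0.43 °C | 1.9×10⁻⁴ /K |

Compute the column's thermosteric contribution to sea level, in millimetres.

328 mm

0–210 m: 3.5×10⁻⁴ × 1.4 × 210 = 0.10290 m
Layer 2: 0.47 × 2.8×10⁻⁴ × 810 = 0.106596 m
Layer 3: 270 × 1.8×10⁻⁴ × 0.75 = 0.03645 m
0.43 × 1000 × 1.9×10⁻⁴ = 0.08170 m
Δh = 0.10290 + 0.106596 + 0.03645 + 0.08170 = 0.327646 m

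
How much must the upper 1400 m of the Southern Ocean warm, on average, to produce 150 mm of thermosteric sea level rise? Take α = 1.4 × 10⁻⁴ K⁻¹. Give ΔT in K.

0.77 K

ΔT = Δh/(αH) = 0.15 / (1.4×10⁻⁴ × 1400) ≈ 0.7653 K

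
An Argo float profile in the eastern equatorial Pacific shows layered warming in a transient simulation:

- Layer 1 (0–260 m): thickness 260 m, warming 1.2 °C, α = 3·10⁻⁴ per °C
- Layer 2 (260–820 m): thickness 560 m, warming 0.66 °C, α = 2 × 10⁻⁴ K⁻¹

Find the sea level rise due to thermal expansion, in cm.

260 × 3×10⁻⁴ × 1.2 = 0.09360 m
260–820 m: 2×10⁻⁴ × 560 × 0.66 = 0.07392 m
Δh = 0.09360 + 0.07392 = 0.16752 m

17 cm of thermosteric rise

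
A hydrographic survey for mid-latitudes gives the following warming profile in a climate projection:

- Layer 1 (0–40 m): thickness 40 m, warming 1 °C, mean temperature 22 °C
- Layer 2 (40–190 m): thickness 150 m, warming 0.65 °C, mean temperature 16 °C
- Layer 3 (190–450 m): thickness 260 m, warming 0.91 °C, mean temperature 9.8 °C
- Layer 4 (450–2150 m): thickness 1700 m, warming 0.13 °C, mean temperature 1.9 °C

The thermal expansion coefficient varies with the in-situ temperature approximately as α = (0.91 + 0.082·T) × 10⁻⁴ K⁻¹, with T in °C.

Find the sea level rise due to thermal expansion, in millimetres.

Layer 1: α = (0.91 + 0.082×22)×10⁻⁴ = 2.714×10⁻⁴ K⁻¹
Layer 2: α = (0.91 + 0.082×16)×10⁻⁴ = 2.222×10⁻⁴ K⁻¹
Layer 3: α = (0.91 + 0.082×9.8)×10⁻⁴ = 1.7136×10⁻⁴ K⁻¹
Layer 4: α = (0.91 + 0.082×1.9)×10⁻⁴ = 1.0658×10⁻⁴ K⁻¹
0–40 m: 1 × 40 × 2.714×10⁻⁴ = 0.010856 m
Layer 2: 150 × 0.65 × 2.222×10⁻⁴ = 0.0216645 m
1.7136×10⁻⁴ × 260 × 0.91 = 0.040543776 m
0.13 × 1700 × 1.0658×10⁻⁴ = 0.02355418 m
Δh = 0.010856 + 0.0216645 + 0.040543776 + 0.02355418 = 0.096618456 m ≈ 97 mm

Δh ≈ 97 mm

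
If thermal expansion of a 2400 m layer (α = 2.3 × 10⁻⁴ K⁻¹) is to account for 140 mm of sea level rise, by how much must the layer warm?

about 0.254 °C

ΔT = Δh/(αH) = 0.14 / (2.3×10⁻⁴ × 2400) ≈ 0.2536 °C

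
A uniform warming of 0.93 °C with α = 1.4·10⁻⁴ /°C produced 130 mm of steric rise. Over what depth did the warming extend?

about 1000 m

H = Δh/(αΔT) = 0.13 / (1.4×10⁻⁴ × 0.93) ≈ 998.5 m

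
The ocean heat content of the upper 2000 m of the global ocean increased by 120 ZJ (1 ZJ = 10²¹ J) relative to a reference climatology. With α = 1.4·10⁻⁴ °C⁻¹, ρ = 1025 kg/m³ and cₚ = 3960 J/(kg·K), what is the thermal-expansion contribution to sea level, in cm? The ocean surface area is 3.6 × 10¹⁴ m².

Per unit area: Q = 120×10²¹ / (3.6×10¹⁴) ≈ 3.333×10⁸ J/m²
Δh = αQ/(ρcₚ) = 1.4×10⁻⁴ × 3.333×10⁸ / (1025 × 3960) ≈ 0.011496 m

1.1 cm of thermosteric rise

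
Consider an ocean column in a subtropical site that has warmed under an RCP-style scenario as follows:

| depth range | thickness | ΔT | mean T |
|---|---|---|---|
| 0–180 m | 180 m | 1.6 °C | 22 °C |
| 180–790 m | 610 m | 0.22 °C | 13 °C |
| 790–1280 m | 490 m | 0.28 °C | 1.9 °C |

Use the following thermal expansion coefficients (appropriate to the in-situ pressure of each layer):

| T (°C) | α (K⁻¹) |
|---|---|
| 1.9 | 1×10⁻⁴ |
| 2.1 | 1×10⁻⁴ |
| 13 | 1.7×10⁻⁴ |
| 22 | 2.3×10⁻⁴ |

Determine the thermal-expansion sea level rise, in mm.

Layer 1 at 22 °C → α = 2.3×10⁻⁴ K⁻¹
Layer 2 at 13 °C → α = 1.7×10⁻⁴ K⁻¹
Layer 3 at 1.9 °C → α = 1×10⁻⁴ K⁻¹
2.3×10⁻⁴ × 180 × 1.6 = 0.06624 m
Layer 2: 1.7×10⁻⁴ × 0.22 × 610 = 0.022814 m
790–1280 m: 0.28 × 490 × 1×10⁻⁴ = 0.01372 m
Δh = 0.06624 + 0.022814 + 0.01372 = 0.102774 m

Δh = 103 mm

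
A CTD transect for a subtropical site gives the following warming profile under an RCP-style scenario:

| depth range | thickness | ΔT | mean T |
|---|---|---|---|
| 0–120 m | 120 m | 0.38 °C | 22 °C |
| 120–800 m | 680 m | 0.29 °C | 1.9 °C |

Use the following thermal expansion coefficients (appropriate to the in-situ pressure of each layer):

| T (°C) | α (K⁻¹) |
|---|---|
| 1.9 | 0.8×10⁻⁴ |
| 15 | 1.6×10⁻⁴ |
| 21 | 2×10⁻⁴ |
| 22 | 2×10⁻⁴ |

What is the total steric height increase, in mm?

about 24.9 mm

Layer 1 at 22 °C → α = 2×10⁻⁴ K⁻¹
Layer 2 at 1.9 °C → α = 0.8×10⁻⁴ K⁻¹
Layer 1: 2×10⁻⁴ × 120 × 0.38 = 0.00912 m
Layer 2: 0.8×10⁻⁴ × 0.29 × 680 = 0.015776 m
Δh = 0.00912 + 0.015776 = 0.024896 m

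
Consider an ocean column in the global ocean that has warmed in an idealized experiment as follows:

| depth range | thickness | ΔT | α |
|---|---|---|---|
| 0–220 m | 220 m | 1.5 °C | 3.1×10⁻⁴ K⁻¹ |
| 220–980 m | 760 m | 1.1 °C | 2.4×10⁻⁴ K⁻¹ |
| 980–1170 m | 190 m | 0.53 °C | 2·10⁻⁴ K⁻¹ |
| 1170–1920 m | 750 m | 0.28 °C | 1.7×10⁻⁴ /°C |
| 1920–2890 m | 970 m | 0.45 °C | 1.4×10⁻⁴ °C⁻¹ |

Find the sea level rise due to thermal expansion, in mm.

420 mm

Layer 1: 1.5 × 3.1×10⁻⁴ × 220 = 0.10230 m
220–980 m: 2.4×10⁻⁴ × 1.1 × 760 = 0.20064 m
Layer 3: 0.53 × 2×10⁻⁴ × 190 = 0.02014 m
Layer 4: 1.7×10⁻⁴ × 750 × 0.28 = 0.03570 m
0.45 × 970 × 1.4×10⁻⁴ = 0.06111 m
Δh = 0.10230 + 0.20064 + 0.02014 + 0.03570 + 0.06111 = 0.41989 m ≈ 420 mm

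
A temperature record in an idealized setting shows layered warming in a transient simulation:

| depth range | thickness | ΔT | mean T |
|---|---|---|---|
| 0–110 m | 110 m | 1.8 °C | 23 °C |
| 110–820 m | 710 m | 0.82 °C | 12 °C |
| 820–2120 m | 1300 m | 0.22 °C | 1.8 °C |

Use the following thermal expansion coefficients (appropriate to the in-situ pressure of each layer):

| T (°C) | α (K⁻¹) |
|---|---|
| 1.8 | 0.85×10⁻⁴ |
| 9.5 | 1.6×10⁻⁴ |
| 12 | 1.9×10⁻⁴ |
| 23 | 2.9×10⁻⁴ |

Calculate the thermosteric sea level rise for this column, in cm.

Δh = 19 cm

Layer 1 at 23 °C → α = 2.9×10⁻⁴ K⁻¹
Layer 2 at 12 °C → α = 1.9×10⁻⁴ K⁻¹
Layer 3 at 1.8 °C → α = 0.85×10⁻⁴ K⁻¹
2.9×10⁻⁴ × 110 × 1.8 = 0.05742 m
110–820 m: 1.9×10⁻⁴ × 710 × 0.82 = 0.110618 m
Layer 3: 1300 × 0.22 × 0.85×10⁻⁴ = 0.02431 m
Δh = 0.05742 + 0.110618 + 0.02431 = 0.192348 m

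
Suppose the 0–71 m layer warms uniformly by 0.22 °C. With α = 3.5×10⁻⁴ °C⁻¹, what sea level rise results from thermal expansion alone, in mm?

about 5.5 mm

Δh = αΔT·H = 3.5×10⁻⁴ × 0.22 × 71 = 0.005467 m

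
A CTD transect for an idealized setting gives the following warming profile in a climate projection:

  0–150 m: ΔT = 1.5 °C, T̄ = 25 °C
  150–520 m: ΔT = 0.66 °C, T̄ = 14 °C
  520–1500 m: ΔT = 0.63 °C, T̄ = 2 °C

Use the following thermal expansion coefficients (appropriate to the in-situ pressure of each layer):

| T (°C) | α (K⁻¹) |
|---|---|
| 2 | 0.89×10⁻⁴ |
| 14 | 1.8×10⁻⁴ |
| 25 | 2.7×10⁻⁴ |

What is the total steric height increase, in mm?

Δh = 160 mm

Layer 1 at 25 °C → α = 2.7×10⁻⁴ K⁻¹
Layer 2 at 14 °C → α = 1.8×10⁻⁴ K⁻¹
Layer 3 at 2 °C → α = 0.89×10⁻⁴ K⁻¹
0–150 m: 1.5 × 2.7×10⁻⁴ × 150 = 0.06075 m
150–520 m: 0.66 × 1.8×10⁻⁴ × 370 = 0.043956 m
520–1500 m: 980 × 0.89×10⁻⁴ × 0.63 = 0.0549486 m
Δh = 0.06075 + 0.043956 + 0.0549486 = 0.1596546 m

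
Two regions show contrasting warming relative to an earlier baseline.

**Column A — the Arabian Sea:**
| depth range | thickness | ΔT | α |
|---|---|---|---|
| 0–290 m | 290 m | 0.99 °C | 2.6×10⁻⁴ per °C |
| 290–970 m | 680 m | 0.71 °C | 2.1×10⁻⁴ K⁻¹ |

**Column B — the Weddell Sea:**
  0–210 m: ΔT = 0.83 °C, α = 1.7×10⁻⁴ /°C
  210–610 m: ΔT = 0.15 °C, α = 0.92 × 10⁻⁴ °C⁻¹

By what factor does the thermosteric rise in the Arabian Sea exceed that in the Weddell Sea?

≈ 5.01×

A Layer 1: 0.99 × 290 × 2.6×10⁻⁴ = 0.074646 m
A 290–970 m: 0.71 × 680 × 2.1×10⁻⁴ = 0.101388 m
A total: 0.176034 m
B 0.83 × 210 × 1.7×10⁻⁴ = 0.029631 m
B Layer 2: 400 × 0.92×10⁻⁴ × 0.15 = 0.00552 m
B total: 0.035151 m
Ratio: 0.176034 / 0.035151 ≈ 5.008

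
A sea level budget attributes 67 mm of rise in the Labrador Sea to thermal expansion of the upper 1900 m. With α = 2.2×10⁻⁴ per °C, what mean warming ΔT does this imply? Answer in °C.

ΔT = Δh/(αH) = 0.067 / (2.2×10⁻⁴ × 1900) ≈ 0.1603 °C

0.160 °C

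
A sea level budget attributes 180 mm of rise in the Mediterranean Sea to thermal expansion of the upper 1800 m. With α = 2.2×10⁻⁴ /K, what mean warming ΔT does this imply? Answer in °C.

0.45 °C

ΔT = Δh/(αH) = 0.18 / (2.2×10⁻⁴ × 1800) ≈ 0.4545 °C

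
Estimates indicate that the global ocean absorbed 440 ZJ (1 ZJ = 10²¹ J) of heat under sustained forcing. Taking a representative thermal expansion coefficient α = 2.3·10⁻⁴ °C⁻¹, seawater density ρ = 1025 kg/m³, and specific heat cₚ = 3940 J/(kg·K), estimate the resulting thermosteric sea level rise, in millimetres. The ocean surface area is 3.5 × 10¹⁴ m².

72 mm

Per unit area: Q = 440×10²¹ / (3.5×10¹⁴) ≈ 1.257×10⁹ J/m²
Δh = αQ/(ρcₚ) = 2.3×10⁻⁴ × 1.257×10⁹ / (1025 × 3940) ≈ 0.071588 m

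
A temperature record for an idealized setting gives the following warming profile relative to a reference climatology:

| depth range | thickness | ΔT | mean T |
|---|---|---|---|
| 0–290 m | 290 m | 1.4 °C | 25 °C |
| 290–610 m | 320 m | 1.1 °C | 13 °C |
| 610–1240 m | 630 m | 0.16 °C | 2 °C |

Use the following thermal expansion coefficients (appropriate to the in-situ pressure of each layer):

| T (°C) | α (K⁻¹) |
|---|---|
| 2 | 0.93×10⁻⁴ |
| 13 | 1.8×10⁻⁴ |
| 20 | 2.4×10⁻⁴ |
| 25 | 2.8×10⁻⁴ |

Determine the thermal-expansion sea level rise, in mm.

Δh = 186 mm

Layer 1 at 25 °C → α = 2.8×10⁻⁴ K⁻¹
Layer 2 at 13 °C → α = 1.8×10⁻⁴ K⁻¹
Layer 3 at 2 °C → α = 0.93×10⁻⁴ K⁻¹
290 × 1.4 × 2.8×10⁻⁴ = 0.11368 m
1.1 × 1.8×10⁻⁴ × 320 = 0.06336 m
Layer 3: 630 × 0.16 × 0.93×10⁻⁴ = 0.0093744 m
Δh = 0.11368 + 0.06336 + 0.0093744 = 0.1864144 m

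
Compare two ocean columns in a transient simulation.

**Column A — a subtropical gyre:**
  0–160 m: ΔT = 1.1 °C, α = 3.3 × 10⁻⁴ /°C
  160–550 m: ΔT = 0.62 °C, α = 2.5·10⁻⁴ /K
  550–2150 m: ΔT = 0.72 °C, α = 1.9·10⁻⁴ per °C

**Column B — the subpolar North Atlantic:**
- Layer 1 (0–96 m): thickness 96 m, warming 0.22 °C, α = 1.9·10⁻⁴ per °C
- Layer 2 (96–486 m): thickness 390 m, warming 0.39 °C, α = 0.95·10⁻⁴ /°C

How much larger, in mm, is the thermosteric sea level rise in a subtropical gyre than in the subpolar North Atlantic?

A 0–160 m: 1.1 × 3.3×10⁻⁴ × 160 = 0.05808 m
A Layer 2: 0.62 × 390 × 2.5×10⁻⁴ = 0.06045 m
A 1600 × 0.72 × 1.9×10⁻⁴ = 0.21888 m
A total: 0.33741 m
B 0–96 m: 96 × 0.22 × 1.9×10⁻⁴ = 0.0040128 m
B 0.95×10⁻⁴ × 390 × 0.39 = 0.0144495 m
B total: 0.0184623 m
Difference: 0.33741 − 0.0184623 = 0.3189477 m

319 mm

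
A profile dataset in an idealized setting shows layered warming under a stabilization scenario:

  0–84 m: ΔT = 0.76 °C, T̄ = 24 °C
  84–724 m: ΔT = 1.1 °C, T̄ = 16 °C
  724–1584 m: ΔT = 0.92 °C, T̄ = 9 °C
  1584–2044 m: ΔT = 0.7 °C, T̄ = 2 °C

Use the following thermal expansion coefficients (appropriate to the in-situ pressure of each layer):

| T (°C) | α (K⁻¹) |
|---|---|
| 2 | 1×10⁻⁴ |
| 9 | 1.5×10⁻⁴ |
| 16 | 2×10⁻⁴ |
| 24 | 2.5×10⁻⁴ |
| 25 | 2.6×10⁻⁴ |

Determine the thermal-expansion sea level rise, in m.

Layer 1 at 24 °C → α = 2.5×10⁻⁴ K⁻¹
Layer 2 at 16 °C → α = 2×10⁻⁴ K⁻¹
Layer 3 at 9 °C → α = 1.5×10⁻⁴ K⁻¹
Layer 4 at 2 °C → α = 1×10⁻⁴ K⁻¹
84 × 0.76 × 2.5×10⁻⁴ = 0.01596 m
84–724 m: 1.1 × 640 × 2×10⁻⁴ = 0.14080 m
Layer 3: 0.92 × 1.5×10⁻⁴ × 860 = 0.11868 m
0.7 × 460 × 1×10⁻⁴ = 0.03220 m
Δh = 0.01596 + 0.14080 + 0.11868 + 0.03220 = 0.30764 m ≈ 0.308 m

0.308 m of thermosteric rise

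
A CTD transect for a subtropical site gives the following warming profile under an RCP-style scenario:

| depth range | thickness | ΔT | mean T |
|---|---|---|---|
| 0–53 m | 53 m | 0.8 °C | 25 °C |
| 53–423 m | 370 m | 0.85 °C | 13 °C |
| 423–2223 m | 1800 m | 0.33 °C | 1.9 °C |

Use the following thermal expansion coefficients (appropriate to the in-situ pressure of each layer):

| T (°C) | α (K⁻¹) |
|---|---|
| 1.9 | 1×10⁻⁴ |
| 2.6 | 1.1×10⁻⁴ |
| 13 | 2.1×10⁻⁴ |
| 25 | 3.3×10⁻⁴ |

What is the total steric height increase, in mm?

Δh ≈ 139 mm

Layer 1 at 25 °C → α = 3.3×10⁻⁴ K⁻¹
Layer 2 at 13 °C → α = 2.1×10⁻⁴ K⁻¹
Layer 3 at 1.9 °C → α = 1×10⁻⁴ K⁻¹
0–53 m: 3.3×10⁻⁴ × 53 × 0.8 = 0.013992 m
0.85 × 370 × 2.1×10⁻⁴ = 0.066045 m
1800 × 0.33 × 1×10⁻⁴ = 0.05940 m
Δh = 0.013992 + 0.066045 + 0.05940 = 0.139437 m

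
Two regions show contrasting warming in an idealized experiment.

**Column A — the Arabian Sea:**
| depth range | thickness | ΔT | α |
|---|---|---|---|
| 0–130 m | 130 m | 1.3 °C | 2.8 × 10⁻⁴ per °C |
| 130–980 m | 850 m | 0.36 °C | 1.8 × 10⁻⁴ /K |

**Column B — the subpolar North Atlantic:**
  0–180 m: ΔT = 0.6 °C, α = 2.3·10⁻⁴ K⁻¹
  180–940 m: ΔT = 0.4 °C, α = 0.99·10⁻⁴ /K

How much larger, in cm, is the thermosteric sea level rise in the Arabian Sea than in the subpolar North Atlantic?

A 130 × 2.8×10⁻⁴ × 1.3 = 0.04732 m
A Layer 2: 0.36 × 1.8×10⁻⁴ × 850 = 0.05508 m
A total: 0.10240 m
B 0.6 × 180 × 2.3×10⁻⁴ = 0.02484 m
B Layer 2: 0.4 × 0.99×10⁻⁴ × 760 = 0.030096 m
B total: 0.054936 m
Difference: 0.10240 − 0.054936 = 0.047464 m

Δh_A − Δh_B ≈ 4.7 cm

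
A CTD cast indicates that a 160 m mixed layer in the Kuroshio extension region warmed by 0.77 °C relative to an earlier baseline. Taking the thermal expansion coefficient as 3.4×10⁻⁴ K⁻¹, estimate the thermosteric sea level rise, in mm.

Δh = αΔT·H = 3.4×10⁻⁴ × 0.77 × 160 = 0.041888 m

about 41.9 mm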